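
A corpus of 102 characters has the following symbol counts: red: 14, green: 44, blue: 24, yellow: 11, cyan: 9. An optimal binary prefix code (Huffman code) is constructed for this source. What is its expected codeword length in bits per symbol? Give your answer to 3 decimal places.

2.098 bits/symbol

Probabilities are the counts divided by 102.
Repeatedly combine the two least-probable nodes; the expected code length is the sum of the merged weights.
merge 3/34 + 11/102 → 10/51
merge 7/51 + 10/51 → 1/3
merge 4/17 + 1/3 → 29/51
merge 22/51 + 29/51 → 1
L = 10/51 + 1/3 + 29/51 + 1 = 107/51 ≈ 2.098 bits/symbol.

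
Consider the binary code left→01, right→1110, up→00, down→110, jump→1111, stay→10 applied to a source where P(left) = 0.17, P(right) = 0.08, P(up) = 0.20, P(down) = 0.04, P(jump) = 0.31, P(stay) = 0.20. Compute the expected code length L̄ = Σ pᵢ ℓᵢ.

L̄ = Σ pᵢ·ℓᵢ = 0.17·2 + 0.08·4 + 0.20·2 + 0.04·3 + 0.31·4 + 0.20·2 = 2.82 bits/symbol.

2.82 bits/symbol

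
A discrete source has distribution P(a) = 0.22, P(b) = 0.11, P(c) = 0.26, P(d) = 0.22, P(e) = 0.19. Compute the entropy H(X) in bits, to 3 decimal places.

2.272 bits

H = −Σ pᵢ log₂ pᵢ.
−0.22·log₂(0.22) = 0.4806
−0.11·log₂(0.11) = 0.3503
−0.26·log₂(0.26) = 0.5053
−0.22·log₂(0.22) = 0.4806
−0.19·log₂(0.19) = 0.4552
Sum ≈ 2.2719 → 2.272 bits.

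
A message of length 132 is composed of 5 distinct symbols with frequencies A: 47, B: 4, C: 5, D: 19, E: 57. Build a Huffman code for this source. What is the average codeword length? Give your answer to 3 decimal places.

Probabilities are the counts divided by 132.
Repeatedly combine the two least-probable nodes; the expected code length is the sum of the merged weights.
merge 1/33 + 5/132 → 3/44
merge 3/44 + 19/132 → 7/33
merge 7/33 + 47/132 → 25/44
merge 19/44 + 25/44 → 1
L = 3/44 + 7/33 + 25/44 + 1 = 61/33 ≈ 1.848 bits/symbol.

1.848 bits/symbol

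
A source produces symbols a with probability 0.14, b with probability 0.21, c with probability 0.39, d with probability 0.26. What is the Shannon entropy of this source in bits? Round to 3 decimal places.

1.905 bits

H = −Σ pᵢ log₂ pᵢ.
−0.14·log₂(0.14) = 0.3971
−0.21·log₂(0.21) = 0.4728
−0.39·log₂(0.39) = 0.5298
−0.26·log₂(0.26) = 0.5053
Sum ≈ 1.9050 → 1.905 bits.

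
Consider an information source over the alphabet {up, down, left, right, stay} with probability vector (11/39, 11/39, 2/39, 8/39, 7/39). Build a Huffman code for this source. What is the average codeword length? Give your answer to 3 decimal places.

2.231 bits/symbol

Repeatedly combine the two least-probable nodes; the expected code length is the sum of the merged weights.
merge 2/39 + 7/39 → 3/13
merge 8/39 + 3/13 → 17/39
merge 11/39 + 11/39 → 22/39
merge 17/39 + 22/39 → 1
L = 3/13 + 17/39 + 22/39 + 1 = 29/13 ≈ 2.231 bits/symbol.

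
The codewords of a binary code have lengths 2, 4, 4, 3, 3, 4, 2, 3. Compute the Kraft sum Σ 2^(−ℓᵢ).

With common denominator 2^4 = 16: Σ 2^(−ℓᵢ) = 4/16 + 1/16 + 1/16 + 2/16 + 2/16 + 1/16 + 4/16 + 2/16 = 17/16 = 1.0625.

1.0625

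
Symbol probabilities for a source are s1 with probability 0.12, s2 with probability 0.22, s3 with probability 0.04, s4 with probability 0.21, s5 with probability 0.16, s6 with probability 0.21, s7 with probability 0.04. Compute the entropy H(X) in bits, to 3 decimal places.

H = −Σ pᵢ log₂ pᵢ.
−0.12·log₂(0.12) = 0.3671
−0.22·log₂(0.22) = 0.4806
−0.04·log₂(0.04) = 0.1858
−0.21·log₂(0.21) = 0.4728
−0.16·log₂(0.16) = 0.4230
−0.21·log₂(0.21) = 0.4728
−0.04·log₂(0.04) = 0.1858
Sum ≈ 2.5878 → 2.588 bits.

2.588 bits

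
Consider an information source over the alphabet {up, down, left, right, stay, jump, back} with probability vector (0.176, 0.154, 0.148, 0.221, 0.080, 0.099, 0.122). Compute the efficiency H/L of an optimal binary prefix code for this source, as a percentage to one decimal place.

Entropy H = −Σ p log₂ p ≈ 2.7381 bits.
Huffman merges: 2/25+99/1000→179/1000; 61/500+37/250→27/100; 77/500+22/125→33/100; 179/1000+221/1000→2/5; 27/100+33/100→3/5; 2/5+3/5→1. L = 2779/1000 ≈ 2.7790.
Efficiency = H/L = 2.7381/2.7790 = 98.5%.

98.5%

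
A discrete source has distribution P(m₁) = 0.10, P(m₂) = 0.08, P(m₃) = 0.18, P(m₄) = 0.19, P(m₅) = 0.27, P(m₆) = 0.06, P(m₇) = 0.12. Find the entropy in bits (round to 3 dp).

2.645 bits

H = −Σ pᵢ log₂ pᵢ.
−0.10·log₂(0.10) = 0.3322
−0.08·log₂(0.08) = 0.2915
−0.18·log₂(0.18) = 0.4453
−0.19·log₂(0.19) = 0.4552
−0.27·log₂(0.27) = 0.5100
−0.06·log₂(0.06) = 0.2435
−0.12·log₂(0.12) = 0.3671
Sum ≈ 2.6449 → 2.645 bits.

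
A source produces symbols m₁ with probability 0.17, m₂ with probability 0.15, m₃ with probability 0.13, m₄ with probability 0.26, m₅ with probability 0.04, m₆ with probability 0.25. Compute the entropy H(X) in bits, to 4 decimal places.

2.4188 bits

H = −Σ pᵢ log₂ pᵢ.
−0.17·log₂(0.17) = 0.4346
−0.15·log₂(0.15) = 0.4105
−0.13·log₂(0.13) = 0.3826
−0.26·log₂(0.26) = 0.5053
−0.04·log₂(0.04) = 0.1858
−0.25·log₂(0.25) = 0.5000
Sum ≈ 2.4188 → 2.4188 bits.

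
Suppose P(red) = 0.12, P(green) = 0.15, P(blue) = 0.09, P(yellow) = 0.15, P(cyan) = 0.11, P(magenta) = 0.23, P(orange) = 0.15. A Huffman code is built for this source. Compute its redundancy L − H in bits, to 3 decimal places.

Entropy H = −Σ p log₂ p ≈ 2.7493 bits.
Huffman merges: 9/100+11/100→1/5; 3/25+3/20→27/100; 3/20+3/20→3/10; 1/5+23/100→43/100; 27/100+3/10→57/100; 43/100+57/100→1. L = 277/100 ≈ 2.7700.
L − H = 2.7700 − 2.7493 = 0.021 bits.

0.021 bits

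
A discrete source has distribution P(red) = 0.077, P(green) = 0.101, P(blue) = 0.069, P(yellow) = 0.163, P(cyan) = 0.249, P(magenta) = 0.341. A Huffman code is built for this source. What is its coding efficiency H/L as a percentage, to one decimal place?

Entropy H = −Σ p log₂ p ≈ 2.3403 bits.
Huffman merges: 69/1000+77/1000→73/500; 101/1000+73/500→247/1000; 163/1000+247/1000→41/100; 249/1000+341/1000→59/100; 41/100+59/100→1. L = 2393/1000 ≈ 2.3930.
Efficiency = H/L = 2.3403/2.3930 = 97.8%.

97.8%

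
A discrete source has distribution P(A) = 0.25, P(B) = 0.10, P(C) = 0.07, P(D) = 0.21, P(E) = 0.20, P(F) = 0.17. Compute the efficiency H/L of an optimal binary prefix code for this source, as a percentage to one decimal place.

Entropy H = −Σ p log₂ p ≈ 2.4725 bits.
Huffman merges: 7/100+1/10→17/100; 17/100+17/100→17/50; 1/5+21/100→41/100; 1/4+17/50→59/100; 41/100+59/100→1. L = 251/100 ≈ 2.5100.
Efficiency = H/L = 2.4725/2.5100 = 98.5%.

98.5%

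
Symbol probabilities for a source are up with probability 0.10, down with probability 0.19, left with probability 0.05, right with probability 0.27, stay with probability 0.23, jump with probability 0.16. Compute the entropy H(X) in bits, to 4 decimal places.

H = −Σ pᵢ log₂ pᵢ.
−0.10·log₂(0.10) = 0.3322
−0.19·log₂(0.19) = 0.4552
−0.05·log₂(0.05) = 0.2161
−0.27·log₂(0.27) = 0.5100
−0.23·log₂(0.23) = 0.4877
−0.16·log₂(0.16) = 0.4230
Sum ≈ 2.4242 → 2.4242 bits.

2.4242 bits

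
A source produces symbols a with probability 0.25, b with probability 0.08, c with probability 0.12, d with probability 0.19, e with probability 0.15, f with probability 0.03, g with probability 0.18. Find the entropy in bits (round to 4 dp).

H = −Σ pᵢ log₂ pᵢ.
−0.25·log₂(0.25) = 0.5000
−0.08·log₂(0.08) = 0.2915
−0.12·log₂(0.12) = 0.3671
−0.19·log₂(0.19) = 0.4552
−0.15·log₂(0.15) = 0.4105
−0.03·log₂(0.03) = 0.1518
−0.18·log₂(0.18) = 0.4453
Sum ≈ 2.6214 → 2.6214 bits.

2.6214 bits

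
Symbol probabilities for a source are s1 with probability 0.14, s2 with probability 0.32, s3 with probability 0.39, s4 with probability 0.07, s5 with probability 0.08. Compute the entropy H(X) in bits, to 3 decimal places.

2.013 bits

H = −Σ pᵢ log₂ pᵢ.
−0.14·log₂(0.14) = 0.3971
−0.32·log₂(0.32) = 0.5260
−0.39·log₂(0.39) = 0.5298
−0.07·log₂(0.07) = 0.2686
−0.08·log₂(0.08) = 0.2915
Sum ≈ 2.0130 → 2.013 bits.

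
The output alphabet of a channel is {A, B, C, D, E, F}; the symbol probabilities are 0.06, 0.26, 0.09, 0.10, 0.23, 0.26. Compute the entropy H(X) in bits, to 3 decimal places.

H = −Σ pᵢ log₂ pᵢ.
−0.06·log₂(0.06) = 0.2435
−0.26·log₂(0.26) = 0.5053
−0.09·log₂(0.09) = 0.3127
−0.10·log₂(0.10) = 0.3322
−0.23·log₂(0.23) = 0.4877
−0.26·log₂(0.26) = 0.5053
Sum ≈ 2.3866 → 2.387 bits.

2.387 bits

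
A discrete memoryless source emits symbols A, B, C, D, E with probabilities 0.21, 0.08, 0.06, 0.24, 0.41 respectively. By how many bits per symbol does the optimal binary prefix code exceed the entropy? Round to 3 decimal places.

Entropy H = −Σ p log₂ p ≈ 2.0294 bits.
Huffman merges: 3/50+2/25→7/50; 7/50+21/100→7/20; 6/25+7/20→59/100; 41/100+59/100→1. L = 52/25 ≈ 2.0800.
L − H = 2.0800 − 2.0294 = 0.051 bits.

0.051 bits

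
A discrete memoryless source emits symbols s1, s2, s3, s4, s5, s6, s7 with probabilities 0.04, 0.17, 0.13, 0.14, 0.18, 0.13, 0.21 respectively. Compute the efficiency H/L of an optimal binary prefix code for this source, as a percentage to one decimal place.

Entropy H = −Σ p log₂ p ≈ 2.7009 bits.
Huffman merges: 1/25+13/100→17/100; 13/100+7/50→27/100; 17/100+17/100→17/50; 9/50+21/100→39/100; 27/100+17/50→61/100; 39/100+61/100→1. L = 139/50 ≈ 2.7800.
Efficiency = H/L = 2.7009/2.7800 = 97.2%.

97.2%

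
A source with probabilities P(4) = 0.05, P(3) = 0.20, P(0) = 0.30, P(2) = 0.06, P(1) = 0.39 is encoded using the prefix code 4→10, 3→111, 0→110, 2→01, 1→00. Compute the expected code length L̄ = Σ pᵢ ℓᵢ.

L̄ = Σ pᵢ·ℓᵢ = 0.05·2 + 0.20·3 + 0.30·3 + 0.06·2 + 0.39·2 = 2.5 bits/symbol.

2.5 bits/symbol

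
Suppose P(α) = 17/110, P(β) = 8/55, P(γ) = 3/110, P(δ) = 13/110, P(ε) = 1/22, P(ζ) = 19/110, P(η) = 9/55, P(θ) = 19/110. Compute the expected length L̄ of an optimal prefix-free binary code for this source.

Repeatedly combine the two least-probable nodes; the expected code length is the sum of the merged weights.
merge 3/110 + 1/22 → 4/55
merge 4/55 + 13/110 → 21/110
merge 8/55 + 17/110 → 3/10
merge 9/55 + 19/110 → 37/110
merge 19/110 + 21/110 → 4/11
merge 3/10 + 37/110 → 7/11
merge 4/11 + 7/11 → 1
L = 4/55 + 21/110 + 3/10 + 37/110 + 4/11 + 7/11 + 1 = 29/10 = 2.9 bits/symbol.

2.9 bits/symbol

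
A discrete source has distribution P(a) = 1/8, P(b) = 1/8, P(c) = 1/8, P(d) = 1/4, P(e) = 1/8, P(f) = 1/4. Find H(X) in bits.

2.5 bits

Each probability is a power of 1/2, so log₂(1/p) is an integer.
H = Σ p·log₂(1/p) = 1/8·3 + 1/8·3 + 1/8·3 + 1/4·2 + 1/8·3 + 1/4·2 = 2.5 bits.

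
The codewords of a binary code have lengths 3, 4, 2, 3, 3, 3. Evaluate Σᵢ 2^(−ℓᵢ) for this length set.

With common denominator 2^4 = 16: Σ 2^(−ℓᵢ) = 2/16 + 1/16 + 4/16 + 2/16 + 2/16 + 2/16 = 13/16 = 0.8125.

0.8125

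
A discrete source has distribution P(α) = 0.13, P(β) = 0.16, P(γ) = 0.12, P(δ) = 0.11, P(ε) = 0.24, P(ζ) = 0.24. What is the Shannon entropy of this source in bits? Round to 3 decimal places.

H = −Σ pᵢ log₂ pᵢ.
−0.13·log₂(0.13) = 0.3826
−0.16·log₂(0.16) = 0.4230
−0.12·log₂(0.12) = 0.3671
−0.11·log₂(0.11) = 0.3503
−0.24·log₂(0.24) = 0.4941
−0.24·log₂(0.24) = 0.4941
Sum ≈ 2.5113 → 2.511 bits.

2.511 bits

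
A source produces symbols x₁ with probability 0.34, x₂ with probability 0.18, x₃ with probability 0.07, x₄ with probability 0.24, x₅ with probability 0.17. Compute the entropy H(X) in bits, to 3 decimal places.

H = −Σ pᵢ log₂ pᵢ.
−0.34·log₂(0.34) = 0.5292
−0.18·log₂(0.18) = 0.4453
−0.07·log₂(0.07) = 0.2686
−0.24·log₂(0.24) = 0.4941
−0.17·log₂(0.17) = 0.4346
Sum ≈ 2.1718 → 2.172 bits.

2.172 bits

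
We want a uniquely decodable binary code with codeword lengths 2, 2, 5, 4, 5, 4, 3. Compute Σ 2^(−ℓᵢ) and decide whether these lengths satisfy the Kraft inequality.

With common denominator 2^5 = 32: Σ 2^(−ℓᵢ) = 8/32 + 8/32 + 1/32 + 2/32 + 1/32 + 2/32 + 4/32 = 26/32 = 0.8125.
Kraft's inequality requires Σ ≤ 1; here Σ = 0.8125 ≤ 1, so such a prefix code exists.

0.8125; yes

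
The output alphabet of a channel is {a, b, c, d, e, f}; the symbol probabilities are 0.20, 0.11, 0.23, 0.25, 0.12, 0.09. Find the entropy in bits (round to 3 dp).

H = −Σ pᵢ log₂ pᵢ.
−0.20·log₂(0.20) = 0.4644
−0.11·log₂(0.11) = 0.3503
−0.23·log₂(0.23) = 0.4877
−0.25·log₂(0.25) = 0.5000
−0.12·log₂(0.12) = 0.3671
−0.09·log₂(0.09) = 0.3127
Sum ≈ 2.4821 → 2.482 bits.

2.482 bits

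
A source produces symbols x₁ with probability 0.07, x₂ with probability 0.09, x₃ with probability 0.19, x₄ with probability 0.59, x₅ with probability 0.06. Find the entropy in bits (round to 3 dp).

H = −Σ pᵢ log₂ pᵢ.
−0.07·log₂(0.07) = 0.2686
−0.09·log₂(0.09) = 0.3127
−0.19·log₂(0.19) = 0.4552
−0.59·log₂(0.59) = 0.4491
−0.06·log₂(0.06) = 0.2435
Sum ≈ 1.7291 → 1.729 bits.

1.729 bits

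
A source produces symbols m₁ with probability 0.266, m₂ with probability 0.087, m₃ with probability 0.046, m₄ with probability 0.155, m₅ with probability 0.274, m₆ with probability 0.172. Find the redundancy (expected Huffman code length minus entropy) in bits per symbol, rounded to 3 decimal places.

0.037 bits

Entropy H = −Σ p log₂ p ≈ 2.3845 bits.
Huffman merges: 23/500+87/1000→133/1000; 133/1000+31/200→36/125; 43/250+133/500→219/500; 137/500+36/125→281/500; 219/500+281/500→1. L = 2421/1000 ≈ 2.4210.
L − H = 2.4210 − 2.3845 = 0.037 bits.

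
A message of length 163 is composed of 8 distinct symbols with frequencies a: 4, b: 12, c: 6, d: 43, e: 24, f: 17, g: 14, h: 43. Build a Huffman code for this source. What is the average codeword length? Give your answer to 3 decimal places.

Probabilities are the counts divided by 163.
Repeatedly combine the two least-probable nodes; the expected code length is the sum of the merged weights.
merge 4/163 + 6/163 → 10/163
merge 10/163 + 12/163 → 22/163
merge 14/163 + 17/163 → 31/163
merge 22/163 + 24/163 → 46/163
merge 31/163 + 43/163 → 74/163
merge 43/163 + 46/163 → 89/163
merge 74/163 + 89/163 → 1
L = 10/163 + 22/163 + 31/163 + 46/163 + 74/163 + 89/163 + 1 = 435/163 ≈ 2.669 bits/symbol.

2.669 bits/symbol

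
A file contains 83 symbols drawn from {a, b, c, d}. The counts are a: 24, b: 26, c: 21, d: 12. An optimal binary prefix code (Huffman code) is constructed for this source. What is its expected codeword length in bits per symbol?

2 bits/symbol

Probabilities are the counts divided by 83.
Repeatedly combine the two least-probable nodes; the expected code length is the sum of the merged weights.
merge 12/83 + 21/83 → 33/83
merge 24/83 + 26/83 → 50/83
merge 33/83 + 50/83 → 1
L = 33/83 + 50/83 + 1 = 2 bits/symbol.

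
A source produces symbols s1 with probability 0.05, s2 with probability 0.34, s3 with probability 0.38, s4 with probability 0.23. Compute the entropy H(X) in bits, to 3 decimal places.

1.763 bits

H = −Σ pᵢ log₂ pᵢ.
−0.05·log₂(0.05) = 0.2161
−0.34·log₂(0.34) = 0.5292
−0.38·log₂(0.38) = 0.5305
−0.23·log₂(0.23) = 0.4877
Sum ≈ 1.7634 → 1.763 bits.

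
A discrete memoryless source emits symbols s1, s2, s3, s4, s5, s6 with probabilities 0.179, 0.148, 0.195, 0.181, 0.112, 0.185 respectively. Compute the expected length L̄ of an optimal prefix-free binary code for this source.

Repeatedly combine the two least-probable nodes; the expected code length is the sum of the merged weights.
merge 14/125 + 37/250 → 13/50
merge 179/1000 + 181/1000 → 9/25
merge 37/200 + 39/200 → 19/50
merge 13/50 + 9/25 → 31/50
merge 19/50 + 31/50 → 1
L = 13/50 + 9/25 + 19/50 + 31/50 + 1 = 131/50 = 2.62 bits/symbol.

2.62 bits/symbol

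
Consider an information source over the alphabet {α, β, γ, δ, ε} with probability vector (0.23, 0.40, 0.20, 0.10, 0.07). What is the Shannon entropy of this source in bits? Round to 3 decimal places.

H = −Σ pᵢ log₂ pᵢ.
−0.23·log₂(0.23) = 0.4877
−0.40·log₂(0.40) = 0.5288
−0.20·log₂(0.20) = 0.4644
−0.10·log₂(0.10) = 0.3322
−0.07·log₂(0.07) = 0.2686
Sum ≈ 2.0816 → 2.082 bits.

2.082 bits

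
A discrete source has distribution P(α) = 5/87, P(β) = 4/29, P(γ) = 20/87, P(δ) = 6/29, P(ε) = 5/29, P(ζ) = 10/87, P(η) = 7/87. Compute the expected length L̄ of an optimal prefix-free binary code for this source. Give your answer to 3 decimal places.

Repeatedly combine the two least-probable nodes; the expected code length is the sum of the merged weights.
merge 5/87 + 7/87 → 4/29
merge 10/87 + 4/29 → 22/87
merge 4/29 + 5/29 → 9/29
merge 6/29 + 20/87 → 38/87
merge 22/87 + 9/29 → 49/87
merge 38/87 + 49/87 → 1
L = 4/29 + 22/87 + 9/29 + 38/87 + 49/87 + 1 = 235/87 ≈ 2.701 bits/symbol.

2.701 bits/symbol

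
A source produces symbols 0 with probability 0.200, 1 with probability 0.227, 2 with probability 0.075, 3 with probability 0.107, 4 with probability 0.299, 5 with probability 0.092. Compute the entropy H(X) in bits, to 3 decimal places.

H = −Σ pᵢ log₂ pᵢ.
−0.200·log₂(0.200) = 0.4644
−0.227·log₂(0.227) = 0.4856
−0.075·log₂(0.075) = 0.2803
−0.107·log₂(0.107) = 0.3450
−0.299·log₂(0.299) = 0.5208
−0.092·log₂(0.092) = 0.3167
Sum ≈ 2.4127 → 2.413 bits.

2.413 bits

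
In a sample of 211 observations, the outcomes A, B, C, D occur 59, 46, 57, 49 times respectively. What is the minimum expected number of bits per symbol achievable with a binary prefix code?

Probabilities are the counts divided by 211.
Repeatedly combine the two least-probable nodes; the expected code length is the sum of the merged weights.
merge 46/211 + 49/211 → 95/211
merge 57/211 + 59/211 → 116/211
merge 95/211 + 116/211 → 1
L = 95/211 + 116/211 + 1 = 2 bits/symbol.

2 bits/symbol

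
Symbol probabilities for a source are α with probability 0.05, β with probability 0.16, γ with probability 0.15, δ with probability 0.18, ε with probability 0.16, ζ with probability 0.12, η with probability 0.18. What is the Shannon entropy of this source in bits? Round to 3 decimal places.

H = −Σ pᵢ log₂ pᵢ.
−0.05·log₂(0.05) = 0.2161
−0.16·log₂(0.16) = 0.4230
−0.15·log₂(0.15) = 0.4105
−0.18·log₂(0.18) = 0.4453
−0.16·log₂(0.16) = 0.4230
−0.12·log₂(0.12) = 0.3671
−0.18·log₂(0.18) = 0.4453
Sum ≈ 2.7304 → 2.730 bits.

2.730 bits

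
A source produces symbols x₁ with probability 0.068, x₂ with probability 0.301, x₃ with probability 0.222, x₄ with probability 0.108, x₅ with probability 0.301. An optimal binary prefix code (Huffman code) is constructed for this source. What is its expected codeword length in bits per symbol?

2.176 bits/symbol

Repeatedly combine the two least-probable nodes; the expected code length is the sum of the merged weights.
merge 17/250 + 27/250 → 22/125
merge 22/125 + 111/500 → 199/500
merge 301/1000 + 301/1000 → 301/500
merge 199/500 + 301/500 → 1
L = 22/125 + 199/500 + 301/500 + 1 = 272/125 = 2.176 bits/symbol.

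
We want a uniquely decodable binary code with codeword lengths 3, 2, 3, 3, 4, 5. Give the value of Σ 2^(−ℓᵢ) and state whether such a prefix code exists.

With common denominator 2^5 = 32: Σ 2^(−ℓᵢ) = 4/32 + 8/32 + 4/32 + 4/32 + 2/32 + 1/32 = 23/32 = 0.71875.
Kraft's inequality requires Σ ≤ 1; here Σ = 0.71875 ≤ 1, so such a prefix code exists.

0.71875; yes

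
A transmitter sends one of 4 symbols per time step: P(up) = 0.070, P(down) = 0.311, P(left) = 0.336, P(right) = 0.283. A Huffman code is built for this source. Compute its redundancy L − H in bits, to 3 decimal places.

Entropy H = −Σ p log₂ p ≈ 1.8367 bits.
Huffman merges: 7/100+283/1000→353/1000; 311/1000+42/125→647/1000; 353/1000+647/1000→1. L = 2 ≈ 2.0000.
L − H = 2.0000 − 1.8367 = 0.163 bits.

0.163 bits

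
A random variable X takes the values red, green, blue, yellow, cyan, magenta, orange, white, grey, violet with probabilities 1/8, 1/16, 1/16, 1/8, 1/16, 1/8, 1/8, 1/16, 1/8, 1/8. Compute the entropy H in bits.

3.25 bits

Each probability is a power of 1/2, so log₂(1/p) is an integer.
H = Σ p·log₂(1/p) = 1/8·3 + 1/16·4 + 1/16·4 + 1/8·3 + 1/16·4 + 1/8·3 + 1/8·3 + 1/16·4 + 1/8·3 + 1/8·3 = 3.25 bits.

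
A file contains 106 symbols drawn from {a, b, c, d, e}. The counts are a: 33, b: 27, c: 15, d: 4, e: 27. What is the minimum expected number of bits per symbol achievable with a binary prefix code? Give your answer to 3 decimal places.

Probabilities are the counts divided by 106.
Repeatedly combine the two least-probable nodes; the expected code length is the sum of the merged weights.
merge 2/53 + 15/106 → 19/106
merge 19/106 + 27/106 → 23/53
merge 27/106 + 33/106 → 30/53
merge 23/53 + 30/53 → 1
L = 19/106 + 23/53 + 30/53 + 1 = 231/106 ≈ 2.179 bits/symbol.

2.179 bits/symbol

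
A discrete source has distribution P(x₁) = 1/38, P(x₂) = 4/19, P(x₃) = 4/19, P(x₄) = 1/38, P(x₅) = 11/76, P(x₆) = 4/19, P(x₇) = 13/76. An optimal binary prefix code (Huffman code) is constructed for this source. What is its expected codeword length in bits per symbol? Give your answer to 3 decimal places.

Repeatedly combine the two least-probable nodes; the expected code length is the sum of the merged weights.
merge 1/38 + 1/38 → 1/19
merge 1/19 + 11/76 → 15/76
merge 13/76 + 15/76 → 7/19
merge 4/19 + 4/19 → 8/19
merge 4/19 + 7/19 → 11/19
merge 8/19 + 11/19 → 1
L = 1/19 + 15/76 + 7/19 + 8/19 + 11/19 + 1 = 199/76 ≈ 2.618 bits/symbol.

2.618 bits/symbol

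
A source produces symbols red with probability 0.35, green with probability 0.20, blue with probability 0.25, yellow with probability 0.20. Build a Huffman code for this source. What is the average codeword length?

2 bits/symbol

Repeatedly combine the two least-probable nodes; the expected code length is the sum of the merged weights.
merge 1/5 + 1/5 → 2/5
merge 1/4 + 7/20 → 3/5
merge 2/5 + 3/5 → 1
L = 2/5 + 3/5 + 1 = 2 bits/symbol.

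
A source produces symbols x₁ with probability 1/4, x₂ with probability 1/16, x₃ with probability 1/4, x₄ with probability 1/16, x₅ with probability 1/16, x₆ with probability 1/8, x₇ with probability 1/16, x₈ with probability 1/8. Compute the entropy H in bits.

Each probability is a power of 1/2, so log₂(1/p) is an integer.
H = Σ p·log₂(1/p) = 1/4·2 + 1/16·4 + 1/4·2 + 1/16·4 + 1/16·4 + 1/8·3 + 1/16·4 + 1/8·3 = 2.75 bits.

2.75 bits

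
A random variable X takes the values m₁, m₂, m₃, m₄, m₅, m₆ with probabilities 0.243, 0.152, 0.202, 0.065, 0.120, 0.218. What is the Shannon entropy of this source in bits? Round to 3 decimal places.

H = −Σ pᵢ log₂ pᵢ.
−0.243·log₂(0.243) = 0.4960
−0.152·log₂(0.152) = 0.4131
−0.202·log₂(0.202) = 0.4661
−0.065·log₂(0.065) = 0.2563
−0.120·log₂(0.120) = 0.3671
−0.218·log₂(0.218) = 0.4791
Sum ≈ 2.4777 → 2.478 bits.

2.478 bits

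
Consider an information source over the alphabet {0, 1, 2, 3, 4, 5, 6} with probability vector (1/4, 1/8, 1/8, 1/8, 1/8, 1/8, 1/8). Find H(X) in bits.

2.75 bits

Each probability is a power of 1/2, so log₂(1/p) is an integer.
H = Σ p·log₂(1/p) = 1/4·2 + 1/8·3 + 1/8·3 + 1/8·3 + 1/8·3 + 1/8·3 + 1/8·3 = 2.75 bits.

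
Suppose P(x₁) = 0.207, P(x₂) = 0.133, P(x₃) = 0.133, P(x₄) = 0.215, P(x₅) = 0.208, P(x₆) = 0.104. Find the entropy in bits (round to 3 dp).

2.532 bits

H = −Σ pᵢ log₂ pᵢ.
−0.207·log₂(0.207) = 0.4704
−0.133·log₂(0.133) = 0.3871
−0.133·log₂(0.133) = 0.3871
−0.215·log₂(0.215) = 0.4768
−0.208·log₂(0.208) = 0.4712
−0.104·log₂(0.104) = 0.3396
Sum ≈ 2.5321 → 2.532 bits.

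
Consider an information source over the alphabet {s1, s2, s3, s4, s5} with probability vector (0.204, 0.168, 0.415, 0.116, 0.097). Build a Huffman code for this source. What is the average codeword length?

Repeatedly combine the two least-probable nodes; the expected code length is the sum of the merged weights.
merge 97/1000 + 29/250 → 213/1000
merge 21/125 + 51/250 → 93/250
merge 213/1000 + 93/250 → 117/200
merge 83/200 + 117/200 → 1
L = 213/1000 + 93/250 + 117/200 + 1 = 217/100 = 2.17 bits/symbol.

2.17 bits/symbol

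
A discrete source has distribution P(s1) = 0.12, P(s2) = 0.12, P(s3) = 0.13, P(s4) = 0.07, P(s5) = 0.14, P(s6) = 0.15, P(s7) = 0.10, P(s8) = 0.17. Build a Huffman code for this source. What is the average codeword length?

Repeatedly combine the two least-probable nodes; the expected code length is the sum of the merged weights.
merge 7/100 + 1/10 → 17/100
merge 3/25 + 3/25 → 6/25
merge 13/100 + 7/50 → 27/100
merge 3/20 + 17/100 → 8/25
merge 17/100 + 6/25 → 41/100
merge 27/100 + 8/25 → 59/100
merge 41/100 + 59/100 → 1
L = 17/100 + 6/25 + 27/100 + 8/25 + 41/100 + 59/100 + 1 = 3 bits/symbol.

3 bits/symbol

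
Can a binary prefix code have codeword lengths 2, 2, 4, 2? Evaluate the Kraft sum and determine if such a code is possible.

With common denominator 2^4 = 16: Σ 2^(−ℓᵢ) = 4/16 + 4/16 + 1/16 + 4/16 = 13/16 = 0.8125.
Kraft's inequality requires Σ ≤ 1; here Σ = 0.8125 ≤ 1, so such a prefix code exists.

0.8125; yes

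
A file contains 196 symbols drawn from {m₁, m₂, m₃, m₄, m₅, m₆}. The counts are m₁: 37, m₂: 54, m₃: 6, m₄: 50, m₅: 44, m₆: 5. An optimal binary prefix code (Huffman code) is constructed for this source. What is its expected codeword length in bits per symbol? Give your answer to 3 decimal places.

Probabilities are the counts divided by 196.
Repeatedly combine the two least-probable nodes; the expected code length is the sum of the merged weights.
merge 5/196 + 3/98 → 11/196
merge 11/196 + 37/196 → 12/49
merge 11/49 + 12/49 → 23/49
merge 25/98 + 27/98 → 26/49
merge 23/49 + 26/49 → 1
L = 11/196 + 12/49 + 23/49 + 26/49 + 1 = 451/196 ≈ 2.301 bits/symbol.

2.301 bits/symbol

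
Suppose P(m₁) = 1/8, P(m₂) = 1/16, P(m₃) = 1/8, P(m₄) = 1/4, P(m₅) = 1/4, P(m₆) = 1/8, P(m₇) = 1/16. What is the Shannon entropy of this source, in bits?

2.625 bits

Each probability is a power of 1/2, so log₂(1/p) is an integer.
H = Σ p·log₂(1/p) = 1/8·3 + 1/16·4 + 1/8·3 + 1/4·2 + 1/4·2 + 1/8·3 + 1/16·4 = 2.625 bits.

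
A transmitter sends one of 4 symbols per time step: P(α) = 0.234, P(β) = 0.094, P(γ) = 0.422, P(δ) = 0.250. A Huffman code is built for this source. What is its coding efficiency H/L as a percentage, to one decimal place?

Entropy H = −Σ p log₂ p ≈ 1.8362 bits.
Huffman merges: 47/500+117/500→41/125; 1/4+41/125→289/500; 211/500+289/500→1. L = 953/500 ≈ 1.9060.
Efficiency = H/L = 1.8362/1.9060 = 96.3%.

96.3%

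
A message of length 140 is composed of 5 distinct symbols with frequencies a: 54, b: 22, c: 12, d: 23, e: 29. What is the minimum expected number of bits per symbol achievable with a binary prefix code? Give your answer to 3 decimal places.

Probabilities are the counts divided by 140.
Repeatedly combine the two least-probable nodes; the expected code length is the sum of the merged weights.
merge 3/35 + 11/70 → 17/70
merge 23/140 + 29/140 → 13/35
merge 17/70 + 13/35 → 43/70
merge 27/70 + 43/70 → 1
L = 17/70 + 13/35 + 43/70 + 1 = 78/35 ≈ 2.229 bits/symbol.

2.229 bits/symbol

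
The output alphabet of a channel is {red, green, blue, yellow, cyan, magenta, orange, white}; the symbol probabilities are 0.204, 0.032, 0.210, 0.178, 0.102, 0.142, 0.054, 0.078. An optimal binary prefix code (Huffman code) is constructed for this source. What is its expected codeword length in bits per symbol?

Repeatedly combine the two least-probable nodes; the expected code length is the sum of the merged weights.
merge 4/125 + 27/500 → 43/500
merge 39/500 + 43/500 → 41/250
merge 51/500 + 71/500 → 61/250
merge 41/250 + 89/500 → 171/500
merge 51/250 + 21/100 → 207/500
merge 61/250 + 171/500 → 293/500
merge 207/500 + 293/500 → 1
L = 43/500 + 41/250 + 61/250 + 171/500 + 207/500 + 293/500 + 1 = 709/250 = 2.836 bits/symbol.

2.836 bits/symbol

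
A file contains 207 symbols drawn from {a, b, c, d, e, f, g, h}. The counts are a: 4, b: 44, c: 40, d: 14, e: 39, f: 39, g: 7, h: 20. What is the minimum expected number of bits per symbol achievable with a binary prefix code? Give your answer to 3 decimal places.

Probabilities are the counts divided by 207.
Repeatedly combine the two least-probable nodes; the expected code length is the sum of the merged weights.
merge 4/207 + 7/207 → 11/207
merge 11/207 + 14/207 → 25/207
merge 20/207 + 25/207 → 5/23
merge 13/69 + 13/69 → 26/69
merge 40/207 + 44/207 → 28/69
merge 5/23 + 26/69 → 41/69
merge 28/69 + 41/69 → 1
L = 11/207 + 25/207 + 5/23 + 26/69 + 28/69 + 41/69 + 1 = 191/69 ≈ 2.768 bits/symbol.

2.768 bits/symbol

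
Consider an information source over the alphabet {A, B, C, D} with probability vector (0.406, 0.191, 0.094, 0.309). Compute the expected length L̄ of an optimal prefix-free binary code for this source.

Repeatedly combine the two least-probable nodes; the expected code length is the sum of the merged weights.
merge 47/500 + 191/1000 → 57/200
merge 57/200 + 309/1000 → 297/500
merge 203/500 + 297/500 → 1
L = 57/200 + 297/500 + 1 = 1879/1000 = 1.879 bits/symbol.

1.879 bits/symbol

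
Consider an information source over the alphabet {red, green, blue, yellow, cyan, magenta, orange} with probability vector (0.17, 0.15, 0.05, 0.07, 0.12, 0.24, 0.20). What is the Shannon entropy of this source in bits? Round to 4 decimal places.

2.6554 bits

H = −Σ pᵢ log₂ pᵢ.
−0.17·log₂(0.17) = 0.4346
−0.15·log₂(0.15) = 0.4105
−0.05·log₂(0.05) = 0.2161
−0.07·log₂(0.07) = 0.2686
−0.12·log₂(0.12) = 0.3671
−0.24·log₂(0.24) = 0.4941
−0.20·log₂(0.20) = 0.4644
Sum ≈ 2.6554 → 2.6554 bits.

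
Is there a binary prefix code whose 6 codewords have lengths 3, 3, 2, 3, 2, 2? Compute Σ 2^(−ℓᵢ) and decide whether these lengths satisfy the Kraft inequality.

1.125; no

With common denominator 2^3 = 8: Σ 2^(−ℓᵢ) = 1/8 + 1/8 + 2/8 + 1/8 + 2/8 + 2/8 = 9/8 = 1.125.
Kraft's inequality requires Σ ≤ 1; here Σ = 1.125 > 1, so no such prefix code exists.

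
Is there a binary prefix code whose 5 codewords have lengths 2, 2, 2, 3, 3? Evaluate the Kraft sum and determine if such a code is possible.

1; yes

With common denominator 2^3 = 8: Σ 2^(−ℓᵢ) = 2/8 + 2/8 + 2/8 + 1/8 + 1/8 = 8/8 = 1.
Kraft's inequality requires Σ ≤ 1; here Σ = 1 ≤ 1, so such a prefix code exists.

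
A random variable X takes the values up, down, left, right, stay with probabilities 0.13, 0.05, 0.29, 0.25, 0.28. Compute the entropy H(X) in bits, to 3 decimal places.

2.131 bits

H = −Σ pᵢ log₂ pᵢ.
−0.13·log₂(0.13) = 0.3826
−0.05·log₂(0.05) = 0.2161
−0.29·log₂(0.29) = 0.5179
−0.25·log₂(0.25) = 0.5000
−0.28·log₂(0.28) = 0.5142
Sum ≈ 2.1309 → 2.131 bits.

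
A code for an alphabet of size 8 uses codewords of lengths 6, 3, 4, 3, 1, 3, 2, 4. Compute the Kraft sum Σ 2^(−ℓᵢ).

With common denominator 2^6 = 64: Σ 2^(−ℓᵢ) = 1/64 + 8/64 + 4/64 + 8/64 + 32/64 + 8/64 + 16/64 + 4/64 = 81/64 = 1.265625.

1.265625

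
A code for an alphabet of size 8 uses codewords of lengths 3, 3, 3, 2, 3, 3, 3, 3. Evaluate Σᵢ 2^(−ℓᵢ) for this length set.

1.125

With common denominator 2^3 = 8: Σ 2^(−ℓᵢ) = 1/8 + 1/8 + 1/8 + 2/8 + 1/8 + 1/8 + 1/8 + 1/8 = 9/8 = 1.125.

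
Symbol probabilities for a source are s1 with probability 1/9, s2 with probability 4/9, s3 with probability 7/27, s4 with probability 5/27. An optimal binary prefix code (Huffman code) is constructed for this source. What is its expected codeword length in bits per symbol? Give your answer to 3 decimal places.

1.852 bits/symbol

Repeatedly combine the two least-probable nodes; the expected code length is the sum of the merged weights.
merge 1/9 + 5/27 → 8/27
merge 7/27 + 8/27 → 5/9
merge 4/9 + 5/9 → 1
L = 8/27 + 5/9 + 1 = 50/27 ≈ 1.852 bits/symbol.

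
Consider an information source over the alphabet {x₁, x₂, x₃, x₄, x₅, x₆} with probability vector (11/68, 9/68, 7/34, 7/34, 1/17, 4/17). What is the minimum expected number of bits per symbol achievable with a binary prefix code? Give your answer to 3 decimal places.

Repeatedly combine the two least-probable nodes; the expected code length is the sum of the merged weights.
merge 1/17 + 9/68 → 13/68
merge 11/68 + 13/68 → 6/17
merge 7/34 + 7/34 → 7/17
merge 4/17 + 6/17 → 10/17
merge 7/17 + 10/17 → 1
L = 13/68 + 6/17 + 7/17 + 10/17 + 1 = 173/68 ≈ 2.544 bits/symbol.

2.544 bits/symbol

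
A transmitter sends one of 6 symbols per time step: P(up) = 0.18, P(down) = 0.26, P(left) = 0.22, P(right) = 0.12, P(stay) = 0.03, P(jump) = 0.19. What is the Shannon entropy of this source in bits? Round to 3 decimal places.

H = −Σ pᵢ log₂ pᵢ.
−0.18·log₂(0.18) = 0.4453
−0.26·log₂(0.26) = 0.5053
−0.22·log₂(0.22) = 0.4806
−0.12·log₂(0.12) = 0.3671
−0.03·log₂(0.03) = 0.1518
−0.19·log₂(0.19) = 0.4552
Sum ≈ 2.4052 → 2.405 bits.

2.405 bits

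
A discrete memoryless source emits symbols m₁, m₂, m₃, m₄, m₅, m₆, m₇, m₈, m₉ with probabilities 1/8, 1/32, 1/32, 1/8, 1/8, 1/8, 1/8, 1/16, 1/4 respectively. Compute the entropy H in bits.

2.9375 bits

Each probability is a power of 1/2, so log₂(1/p) is an integer.
H = Σ p·log₂(1/p) = 1/8·3 + 1/32·5 + 1/32·5 + 1/8·3 + 1/8·3 + 1/8·3 + 1/8·3 + 1/16·4 + 1/4·2 = 2.9375 bits.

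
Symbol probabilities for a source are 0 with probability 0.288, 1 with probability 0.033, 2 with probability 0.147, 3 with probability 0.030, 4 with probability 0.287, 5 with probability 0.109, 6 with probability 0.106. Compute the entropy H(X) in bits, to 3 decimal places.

2.447 bits

H = −Σ pᵢ log₂ pᵢ.
−0.288·log₂(0.288) = 0.5172
−0.033·log₂(0.033) = 0.1624
−0.147·log₂(0.147) = 0.4066
−0.030·log₂(0.030) = 0.1518
−0.287·log₂(0.287) = 0.5169
−0.109·log₂(0.109) = 0.3485
−0.106·log₂(0.106) = 0.3432
Sum ≈ 2.4466 → 2.447 bits.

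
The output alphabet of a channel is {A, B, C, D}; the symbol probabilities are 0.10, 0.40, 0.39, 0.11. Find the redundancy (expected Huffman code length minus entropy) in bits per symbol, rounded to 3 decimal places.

0.069 bits

Entropy H = −Σ p log₂ p ≈ 1.7410 bits.
Huffman merges: 1/10+11/100→21/100; 21/100+39/100→3/5; 2/5+3/5→1. L = 181/100 ≈ 1.8100.
L − H = 1.8100 − 1.7410 = 0.069 bits.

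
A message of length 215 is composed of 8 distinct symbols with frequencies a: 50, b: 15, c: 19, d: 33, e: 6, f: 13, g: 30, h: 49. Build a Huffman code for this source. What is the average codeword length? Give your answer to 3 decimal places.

Probabilities are the counts divided by 215.
Repeatedly combine the two least-probable nodes; the expected code length is the sum of the merged weights.
merge 6/215 + 13/215 → 19/215
merge 3/43 + 19/215 → 34/215
merge 19/215 + 6/43 → 49/215
merge 33/215 + 34/215 → 67/215
merge 49/215 + 49/215 → 98/215
merge 10/43 + 67/215 → 117/215
merge 98/215 + 117/215 → 1
L = 19/215 + 34/215 + 49/215 + 67/215 + 98/215 + 117/215 + 1 = 599/215 ≈ 2.786 bits/symbol.

2.786 bits/symbol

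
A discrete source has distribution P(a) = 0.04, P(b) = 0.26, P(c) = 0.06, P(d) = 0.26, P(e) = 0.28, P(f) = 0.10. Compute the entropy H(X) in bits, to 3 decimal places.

H = −Σ pᵢ log₂ pᵢ.
−0.04·log₂(0.04) = 0.1858
−0.26·log₂(0.26) = 0.5053
−0.06·log₂(0.06) = 0.2435
−0.26·log₂(0.26) = 0.5053
−0.28·log₂(0.28) = 0.5142
−0.10·log₂(0.10) = 0.3322
Sum ≈ 2.2863 → 2.286 bits.

2.286 bits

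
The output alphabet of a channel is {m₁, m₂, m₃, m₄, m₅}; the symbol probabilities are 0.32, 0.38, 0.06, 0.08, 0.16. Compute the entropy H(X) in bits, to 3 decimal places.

2.015 bits

H = −Σ pᵢ log₂ pᵢ.
−0.32·log₂(0.32) = 0.5260
−0.38·log₂(0.38) = 0.5305
−0.06·log₂(0.06) = 0.2435
−0.08·log₂(0.08) = 0.2915
−0.16·log₂(0.16) = 0.4230
Sum ≈ 2.0145 → 2.015 bits.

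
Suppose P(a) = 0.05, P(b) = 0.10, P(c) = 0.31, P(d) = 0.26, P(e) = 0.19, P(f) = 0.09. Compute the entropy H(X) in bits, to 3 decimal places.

H = −Σ pᵢ log₂ pᵢ.
−0.05·log₂(0.05) = 0.2161
−0.10·log₂(0.10) = 0.3322
−0.31·log₂(0.31) = 0.5238
−0.26·log₂(0.26) = 0.5053
−0.19·log₂(0.19) = 0.4552
−0.09·log₂(0.09) = 0.3127
Sum ≈ 2.3453 → 2.345 bits.

2.345 bits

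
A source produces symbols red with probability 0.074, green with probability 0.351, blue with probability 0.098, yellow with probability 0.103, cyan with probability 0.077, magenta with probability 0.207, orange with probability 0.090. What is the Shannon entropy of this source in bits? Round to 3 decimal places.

H = −Σ pᵢ log₂ pᵢ.
−0.074·log₂(0.074) = 0.2780
−0.351·log₂(0.351) = 0.5302
−0.098·log₂(0.098) = 0.3284
−0.103·log₂(0.103) = 0.3378
−0.077·log₂(0.077) = 0.2848
−0.207·log₂(0.207) = 0.4704
−0.090·log₂(0.090) = 0.3127
Sum ≈ 2.5422 → 2.542 bits.

2.542 bits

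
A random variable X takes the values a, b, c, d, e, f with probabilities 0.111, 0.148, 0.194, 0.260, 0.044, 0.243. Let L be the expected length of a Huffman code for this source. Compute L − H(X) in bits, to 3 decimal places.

Entropy H = −Σ p log₂ p ≈ 2.4185 bits.
Huffman merges: 11/250+111/1000→31/200; 37/250+31/200→303/1000; 97/500+243/1000→437/1000; 13/50+303/1000→563/1000; 437/1000+563/1000→1. L = 1229/500 ≈ 2.4580.
L − H = 2.4580 − 2.4185 = 0.040 bits.

0.040 bits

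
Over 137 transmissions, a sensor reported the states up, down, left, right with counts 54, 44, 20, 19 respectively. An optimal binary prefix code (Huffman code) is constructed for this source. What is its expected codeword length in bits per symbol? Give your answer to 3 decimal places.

1.891 bits/symbol

Probabilities are the counts divided by 137.
Repeatedly combine the two least-probable nodes; the expected code length is the sum of the merged weights.
merge 19/137 + 20/137 → 39/137
merge 39/137 + 44/137 → 83/137
merge 54/137 + 83/137 → 1
L = 39/137 + 83/137 + 1 = 259/137 ≈ 1.891 bits/symbol.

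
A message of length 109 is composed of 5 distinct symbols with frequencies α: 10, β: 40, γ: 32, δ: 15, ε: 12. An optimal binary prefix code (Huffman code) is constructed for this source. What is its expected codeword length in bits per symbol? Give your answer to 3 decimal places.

2.174 bits/symbol

Probabilities are the counts divided by 109.
Repeatedly combine the two least-probable nodes; the expected code length is the sum of the merged weights.
merge 10/109 + 12/109 → 22/109
merge 15/109 + 22/109 → 37/109
merge 32/109 + 37/109 → 69/109
merge 40/109 + 69/109 → 1
L = 22/109 + 37/109 + 69/109 + 1 = 237/109 ≈ 2.174 bits/symbol.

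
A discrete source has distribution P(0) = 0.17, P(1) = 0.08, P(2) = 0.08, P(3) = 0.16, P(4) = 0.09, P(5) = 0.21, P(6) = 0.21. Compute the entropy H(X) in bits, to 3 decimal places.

2.699 bits

H = −Σ pᵢ log₂ pᵢ.
−0.17·log₂(0.17) = 0.4346
−0.08·log₂(0.08) = 0.2915
−0.08·log₂(0.08) = 0.2915
−0.16·log₂(0.16) = 0.4230
−0.09·log₂(0.09) = 0.3127
−0.21·log₂(0.21) = 0.4728
−0.21·log₂(0.21) = 0.4728
Sum ≈ 2.6989 → 2.699 bits.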